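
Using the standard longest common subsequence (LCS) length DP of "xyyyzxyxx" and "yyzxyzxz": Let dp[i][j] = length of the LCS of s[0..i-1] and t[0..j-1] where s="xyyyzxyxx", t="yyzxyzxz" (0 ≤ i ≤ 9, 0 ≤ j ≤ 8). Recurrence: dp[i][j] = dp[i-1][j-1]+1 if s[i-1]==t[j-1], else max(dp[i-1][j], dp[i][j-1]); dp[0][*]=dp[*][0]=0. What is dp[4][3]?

   ''  y  y  z  x  y  z  x  z
''  0  0  0  0  0  0  0  0  0
 x  0  0  0  0  1  1  1  1  1
 y  0  1  1  1  1  2  2  2  2
 y  0  1  2  2  2  2  2  2  2
 y  0  1  2  2  2  3  3  3  3
 z  0  1  2  3  3  3  4  4  4
 x  0  1  2  3  4  4  4  5  5
 y  0  1  2  3  4  5  5  5  5
 x  0  1  2  3  4  5  5  6  6
 x  0  1  2  3  4  5  5  6  6

2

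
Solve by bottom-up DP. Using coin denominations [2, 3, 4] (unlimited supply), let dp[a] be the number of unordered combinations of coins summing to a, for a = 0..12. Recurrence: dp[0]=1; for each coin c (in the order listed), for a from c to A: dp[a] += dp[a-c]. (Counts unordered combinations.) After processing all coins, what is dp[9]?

after  coin     0     1     2     3     4     5     6     7     8     9    10    11    12
          2     1     0     1     0     1     0     1     0     1     0     1     0     1
          3     1     0     1     1     1     1     2     1     2     2     2     2     3
          4     1     0     1     1     2     1     3     2     4     3     5     4     7

3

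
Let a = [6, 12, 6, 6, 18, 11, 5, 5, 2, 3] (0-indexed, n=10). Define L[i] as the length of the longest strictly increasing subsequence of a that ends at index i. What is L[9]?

2

   i    0    1    2    3    4    5    6    7    8    9
a[i]    6   12    6    6   18   11    5    5    2    3
L[i]    1    2    1    1    3    2    1    1    1    2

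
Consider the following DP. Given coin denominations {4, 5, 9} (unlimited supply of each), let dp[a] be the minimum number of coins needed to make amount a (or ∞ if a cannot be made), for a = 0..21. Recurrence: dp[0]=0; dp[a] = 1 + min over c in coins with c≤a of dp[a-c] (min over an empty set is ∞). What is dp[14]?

2

 a  0  1  2  3  4  5  6  7  8  9 10 11 12 13 14 15 16 17 18 19 20 21
dp  0  -  -  -  1  1  -  -  2  1  2  -  3  2  2  3  4  3  2  3  4  4
(- denotes ∞ / unreachable)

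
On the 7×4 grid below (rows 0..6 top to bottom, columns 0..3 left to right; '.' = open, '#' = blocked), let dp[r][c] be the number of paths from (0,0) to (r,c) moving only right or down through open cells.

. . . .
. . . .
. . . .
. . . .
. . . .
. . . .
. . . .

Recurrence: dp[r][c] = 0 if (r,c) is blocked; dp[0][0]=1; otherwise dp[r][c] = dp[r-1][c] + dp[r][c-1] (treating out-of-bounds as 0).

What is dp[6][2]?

r\c   0   1   2   3
  0   1   1   1   1
  1   1   2   3   4
  2   1   3   6  10
  3   1   4  10  20
  4   1   5  15  35
  5   1   6  21  56
  6   1   7  28  84

28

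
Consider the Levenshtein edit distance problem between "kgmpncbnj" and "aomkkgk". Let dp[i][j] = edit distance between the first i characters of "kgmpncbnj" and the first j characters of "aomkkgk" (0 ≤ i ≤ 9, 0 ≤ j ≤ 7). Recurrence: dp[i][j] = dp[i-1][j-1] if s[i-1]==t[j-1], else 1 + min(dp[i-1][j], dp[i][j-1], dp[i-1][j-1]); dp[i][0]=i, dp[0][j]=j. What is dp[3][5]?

   ''  a  o  m  k  k  g  k
''  0  1  2  3  4  5  6  7
 k  1  1  2  3  3  4  5  6
 g  2  2  2  3  4  4  4  5
 m  3  3  3  2  3  4  5  5
 p  4  4  4  3  3  4  5  6
 n  5  5  5  4  4  4  5  6
 c  6  6  6  5  5  5  5  6
 b  7  7  7  6  6  6  6  6
 n  8  8  8  7  7  7  7  7
 j  9  9  9  8  8  8  8  8

4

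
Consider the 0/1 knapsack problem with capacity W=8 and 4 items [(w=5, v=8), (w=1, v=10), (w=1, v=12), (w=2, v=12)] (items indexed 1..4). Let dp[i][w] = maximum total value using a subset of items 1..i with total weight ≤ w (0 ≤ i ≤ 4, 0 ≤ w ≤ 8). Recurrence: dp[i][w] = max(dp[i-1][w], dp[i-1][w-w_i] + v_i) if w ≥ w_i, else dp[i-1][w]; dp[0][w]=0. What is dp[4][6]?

34

i\w   0   1   2   3   4   5   6   7   8
  0   0   0   0   0   0   0   0   0   0
  1   0   0   0   0   0   8   8   8   8
  2   0  10  10  10  10  10  18  18  18
  3   0  12  22  22  22  22  22  30  30
  4   0  12  22  24  34  34  34  34  34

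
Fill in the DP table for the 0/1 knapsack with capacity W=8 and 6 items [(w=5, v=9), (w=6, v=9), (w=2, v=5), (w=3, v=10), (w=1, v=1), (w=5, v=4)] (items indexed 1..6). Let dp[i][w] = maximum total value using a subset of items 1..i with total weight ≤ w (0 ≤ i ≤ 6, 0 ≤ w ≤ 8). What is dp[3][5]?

9

i\w   0   1   2   3   4   5   6   7   8
  0   0   0   0   0   0   0   0   0   0
  1   0   0   0   0   0   9   9   9   9
  2   0   0   0   0   0   9   9   9   9
  3   0   0   5   5   5   9   9  14  14
  4   0   0   5  10  10  15  15  15  19
  5   0   1   5  10  11  15  16  16  19
  6   0   1   5  10  11  15  16  16  19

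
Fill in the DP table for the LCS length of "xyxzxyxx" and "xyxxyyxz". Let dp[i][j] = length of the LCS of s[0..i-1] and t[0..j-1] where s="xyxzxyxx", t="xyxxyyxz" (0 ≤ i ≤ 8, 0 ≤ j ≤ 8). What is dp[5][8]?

   ''  x  y  x  x  y  y  x  z
''  0  0  0  0  0  0  0  0  0
 x  0  1  1  1  1  1  1  1  1
 y  0  1  2  2  2  2  2  2  2
 x  0  1  2  3  3  3  3  3  3
 z  0  1  2  3  3  3  3  3  4
 x  0  1  2  3  4  4  4  4  4
 y  0  1  2  3  4  5  5  5  5
 x  0  1  2  3  4  5  5  6  6
 x  0  1  2  3  4  5  5  6  6

4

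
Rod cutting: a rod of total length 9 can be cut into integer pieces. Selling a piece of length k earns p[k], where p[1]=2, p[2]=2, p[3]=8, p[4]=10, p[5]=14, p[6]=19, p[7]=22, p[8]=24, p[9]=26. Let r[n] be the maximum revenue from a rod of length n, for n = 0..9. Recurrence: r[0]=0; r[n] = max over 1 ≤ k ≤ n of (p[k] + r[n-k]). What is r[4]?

10

   n    0    1    2    3    4    5    6    7    8    9
r[n]    0    2    4    8   10   14   19   22   24   27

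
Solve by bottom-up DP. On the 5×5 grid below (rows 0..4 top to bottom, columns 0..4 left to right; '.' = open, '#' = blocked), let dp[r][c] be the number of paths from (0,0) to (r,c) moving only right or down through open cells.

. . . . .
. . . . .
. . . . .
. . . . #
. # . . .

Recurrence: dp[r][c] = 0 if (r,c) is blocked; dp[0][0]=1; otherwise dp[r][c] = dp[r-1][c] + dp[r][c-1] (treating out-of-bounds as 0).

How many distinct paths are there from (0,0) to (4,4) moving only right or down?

r\c   0   1   2   3   4
  0   1   1   1   1   1
  1   1   2   3   4   5
  2   1   3   6  10  15
  3   1   4  10  20   0
  4   1   0  10  30  30

30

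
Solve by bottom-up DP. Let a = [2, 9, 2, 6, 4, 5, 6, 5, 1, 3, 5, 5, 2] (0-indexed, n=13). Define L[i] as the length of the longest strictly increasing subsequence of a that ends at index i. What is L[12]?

2

   i    0    1    2    3    4    5    6    7    8    9   10   11   12
a[i]    2    9    2    6    4    5    6    5    1    3    5    5    2
L[i]    1    2    1    2    2    3    4    3    1    2    3    3    2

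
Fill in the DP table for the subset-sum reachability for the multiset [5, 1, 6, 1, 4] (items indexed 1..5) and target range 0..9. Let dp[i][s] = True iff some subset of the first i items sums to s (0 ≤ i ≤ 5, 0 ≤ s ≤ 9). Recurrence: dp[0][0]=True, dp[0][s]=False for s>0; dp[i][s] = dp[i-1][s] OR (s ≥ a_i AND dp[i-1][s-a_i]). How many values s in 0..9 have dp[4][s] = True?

i\s   0   1   2   3   4   5   6   7   8   9
  0   T   F   F   F   F   F   F   F   F   F
  1   T   F   F   F   F   T   F   F   F   F
  2   T   T   F   F   F   T   T   F   F   F
  3   T   T   F   F   F   T   T   T   F   F
  4   T   T   T   F   F   T   T   T   T   F
  5   T   T   T   F   T   T   T   T   T   T

7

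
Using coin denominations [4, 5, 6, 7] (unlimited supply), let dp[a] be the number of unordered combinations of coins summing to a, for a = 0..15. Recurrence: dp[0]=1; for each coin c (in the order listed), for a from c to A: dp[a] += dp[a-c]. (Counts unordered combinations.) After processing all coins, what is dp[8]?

after  coin     0     1     2     3     4     5     6     7     8     9    10    11    12    13    14    15
          4     1     0     0     0     1     0     0     0     1     0     0     0     1     0     0     0
          5     1     0     0     0     1     1     0     0     1     1     1     0     1     1     1     1
          6     1     0     0     0     1     1     1     0     1     1     2     1     2     1     2     2
          7     1     0     0     0     1     1     1     1     1     1     2     2     3     2     3     3

1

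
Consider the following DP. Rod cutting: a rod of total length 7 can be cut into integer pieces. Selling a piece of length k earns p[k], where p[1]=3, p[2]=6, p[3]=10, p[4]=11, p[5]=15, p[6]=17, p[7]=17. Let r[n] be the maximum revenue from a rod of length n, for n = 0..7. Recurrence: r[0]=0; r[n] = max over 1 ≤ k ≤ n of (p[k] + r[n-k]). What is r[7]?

   n    0    1    2    3    4    5    6    7
r[n]    0    3    6   10   13   16   20   23

23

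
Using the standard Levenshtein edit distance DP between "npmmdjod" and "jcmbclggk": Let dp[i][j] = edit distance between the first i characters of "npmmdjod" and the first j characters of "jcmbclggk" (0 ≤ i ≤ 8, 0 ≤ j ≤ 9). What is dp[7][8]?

   ''  j  c  m  b  c  l  g  g  k
''  0  1  2  3  4  5  6  7  8  9
 n  1  1  2  3  4  5  6  7  8  9
 p  2  2  2  3  4  5  6  7  8  9
 m  3  3  3  2  3  4  5  6  7  8
 m  4  4  4  3  3  4  5  6  7  8
 d  5  5  5  4  4  4  5  6  7  8
 j  6  5  6  5  5  5  5  6  7  8
 o  7  6  6  6  6  6  6  6  7  8
 d  8  7  7  7  7  7  7  7  7  8

7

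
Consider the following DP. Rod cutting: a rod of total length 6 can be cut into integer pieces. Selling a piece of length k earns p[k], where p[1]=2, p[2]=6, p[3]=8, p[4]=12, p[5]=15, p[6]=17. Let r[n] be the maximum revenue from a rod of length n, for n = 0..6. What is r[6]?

18

   n    0    1    2    3    4    5    6
r[n]    0    2    6    8   12   15   18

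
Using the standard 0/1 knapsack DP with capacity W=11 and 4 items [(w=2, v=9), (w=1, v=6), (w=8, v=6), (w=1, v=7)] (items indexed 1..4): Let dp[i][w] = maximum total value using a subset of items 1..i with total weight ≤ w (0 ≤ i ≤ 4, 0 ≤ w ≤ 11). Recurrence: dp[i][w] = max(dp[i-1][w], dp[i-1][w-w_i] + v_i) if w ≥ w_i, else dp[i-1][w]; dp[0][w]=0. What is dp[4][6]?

22

i\w   0   1   2   3   4   5   6   7   8   9  10  11
  0   0   0   0   0   0   0   0   0   0   0   0   0
  1   0   0   9   9   9   9   9   9   9   9   9   9
  2   0   6   9  15  15  15  15  15  15  15  15  15
  3   0   6   9  15  15  15  15  15  15  15  15  21
  4   0   7  13  16  22  22  22  22  22  22  22  22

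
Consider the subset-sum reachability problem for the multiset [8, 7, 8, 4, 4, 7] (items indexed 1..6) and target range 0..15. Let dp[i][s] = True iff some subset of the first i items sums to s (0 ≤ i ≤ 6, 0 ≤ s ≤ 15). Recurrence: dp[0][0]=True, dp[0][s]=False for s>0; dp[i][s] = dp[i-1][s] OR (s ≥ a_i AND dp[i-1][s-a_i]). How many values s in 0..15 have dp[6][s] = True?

8

i\s   0   1   2   3   4   5   6   7   8   9  10  11  12  13  14  15
  0   T   F   F   F   F   F   F   F   F   F   F   F   F   F   F   F
  1   T   F   F   F   F   F   F   F   T   F   F   F   F   F   F   F
  2   T   F   F   F   F   F   F   T   T   F   F   F   F   F   F   T
  3   T   F   F   F   F   F   F   T   T   F   F   F   F   F   F   T
  4   T   F   F   F   T   F   F   T   T   F   F   T   T   F   F   T
  5   T   F   F   F   T   F   F   T   T   F   F   T   T   F   F   T
  6   T   F   F   F   T   F   F   T   T   F   F   T   T   F   T   T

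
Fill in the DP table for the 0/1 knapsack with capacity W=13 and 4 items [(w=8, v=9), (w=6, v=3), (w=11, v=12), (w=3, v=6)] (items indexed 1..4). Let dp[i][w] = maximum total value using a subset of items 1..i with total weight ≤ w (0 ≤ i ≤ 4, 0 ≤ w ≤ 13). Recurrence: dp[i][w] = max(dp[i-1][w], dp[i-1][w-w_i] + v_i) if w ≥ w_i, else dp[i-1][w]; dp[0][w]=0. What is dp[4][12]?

i\w   0   1   2   3   4   5   6   7   8   9  10  11  12  13
  0   0   0   0   0   0   0   0   0   0   0   0   0   0   0
  1   0   0   0   0   0   0   0   0   9   9   9   9   9   9
  2   0   0   0   0   0   0   3   3   9   9   9   9   9   9
  3   0   0   0   0   0   0   3   3   9   9   9  12  12  12
  4   0   0   0   6   6   6   6   6   9   9   9  15  15  15

15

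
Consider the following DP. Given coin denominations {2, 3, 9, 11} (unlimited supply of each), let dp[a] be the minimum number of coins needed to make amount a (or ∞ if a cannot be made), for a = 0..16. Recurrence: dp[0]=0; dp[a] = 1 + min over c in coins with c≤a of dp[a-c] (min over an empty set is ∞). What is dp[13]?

2

 a  0  1  2  3  4  5  6  7  8  9 10 11 12 13 14 15 16
dp  0  -  1  1  2  2  2  3  3  1  4  1  2  2  2  3  3
(- denotes ∞ / unreachable)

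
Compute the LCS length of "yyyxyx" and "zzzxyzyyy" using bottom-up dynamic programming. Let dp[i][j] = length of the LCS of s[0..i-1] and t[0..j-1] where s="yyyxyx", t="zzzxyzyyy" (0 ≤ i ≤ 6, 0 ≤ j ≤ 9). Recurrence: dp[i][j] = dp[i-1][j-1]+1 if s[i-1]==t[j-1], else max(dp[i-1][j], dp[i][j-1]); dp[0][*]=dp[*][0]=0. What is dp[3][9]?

   ''  z  z  z  x  y  z  y  y  y
''  0  0  0  0  0  0  0  0  0  0
 y  0  0  0  0  0  1  1  1  1  1
 y  0  0  0  0  0  1  1  2  2  2
 y  0  0  0  0  0  1  1  2  3  3
 x  0  0  0  0  1  1  1  2  3  3
 y  0  0  0  0  1  2  2  2  3  4
 x  0  0  0  0  1  2  2  2  3  4

3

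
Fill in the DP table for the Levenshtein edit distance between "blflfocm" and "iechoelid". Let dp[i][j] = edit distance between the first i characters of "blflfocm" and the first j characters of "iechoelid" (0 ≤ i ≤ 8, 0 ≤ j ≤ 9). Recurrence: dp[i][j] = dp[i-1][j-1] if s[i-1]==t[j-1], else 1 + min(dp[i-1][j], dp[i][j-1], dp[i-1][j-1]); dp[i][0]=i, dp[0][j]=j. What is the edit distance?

   ''  i  e  c  h  o  e  l  i  d
''  0  1  2  3  4  5  6  7  8  9
 b  1  1  2  3  4  5  6  7  8  9
 l  2  2  2  3  4  5  6  6  7  8
 f  3  3  3  3  4  5  6  7  7  8
 l  4  4  4  4  4  5  6  6  7  8
 f  5  5  5  5  5  5  6  7  7  8
 o  6  6  6  6  6  5  6  7  8  8
 c  7  7  7  6  7  6  6  7  8  9
 m  8  8  8  7  7  7  7  7  8  9

9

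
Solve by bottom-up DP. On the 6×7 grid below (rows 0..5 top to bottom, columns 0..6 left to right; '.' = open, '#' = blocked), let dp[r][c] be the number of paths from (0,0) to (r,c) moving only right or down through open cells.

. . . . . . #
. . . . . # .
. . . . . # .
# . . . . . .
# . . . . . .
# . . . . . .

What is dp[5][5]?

r\c   0   1   2   3   4   5   6
  0   1   1   1   1   1   1   0
  1   1   2   3   4   5   0   0
  2   1   3   6  10  15   0   0
  3   0   3   9  19  34  34  34
  4   0   3  12  31  65  99 133
  5   0   3  15  46 111 210 343

210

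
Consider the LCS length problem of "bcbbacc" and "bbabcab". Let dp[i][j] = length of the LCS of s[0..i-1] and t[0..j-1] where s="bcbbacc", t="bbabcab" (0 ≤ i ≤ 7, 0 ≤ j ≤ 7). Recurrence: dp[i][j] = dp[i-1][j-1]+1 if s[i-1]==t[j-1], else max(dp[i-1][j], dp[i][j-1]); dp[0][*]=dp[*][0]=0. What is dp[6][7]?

   ''  b  b  a  b  c  a  b
''  0  0  0  0  0  0  0  0
 b  0  1  1  1  1  1  1  1
 c  0  1  1  1  1  2  2  2
 b  0  1  2  2  2  2  2  3
 b  0  1  2  2  3  3  3  3
 a  0  1  2  3  3  3  4  4
 c  0  1  2  3  3  4  4  4
 c  0  1  2  3  3  4  4  4

4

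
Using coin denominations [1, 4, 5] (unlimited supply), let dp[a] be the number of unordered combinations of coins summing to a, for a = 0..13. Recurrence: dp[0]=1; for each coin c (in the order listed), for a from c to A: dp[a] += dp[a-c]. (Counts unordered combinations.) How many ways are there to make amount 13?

8

after  coin     0     1     2     3     4     5     6     7     8     9    10    11    12    13
          1     1     1     1     1     1     1     1     1     1     1     1     1     1     1
          4     1     1     1     1     2     2     2     2     3     3     3     3     4     4
          5     1     1     1     1     2     3     3     3     4     5     6     6     7     8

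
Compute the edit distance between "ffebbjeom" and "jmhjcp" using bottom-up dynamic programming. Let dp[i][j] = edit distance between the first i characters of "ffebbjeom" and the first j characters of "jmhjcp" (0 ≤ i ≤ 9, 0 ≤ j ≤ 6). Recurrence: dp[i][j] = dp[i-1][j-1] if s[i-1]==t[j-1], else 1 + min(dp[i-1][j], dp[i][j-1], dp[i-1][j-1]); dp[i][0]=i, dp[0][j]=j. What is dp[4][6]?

   ''  j  m  h  j  c  p
''  0  1  2  3  4  5  6
 f  1  1  2  3  4  5  6
 f  2  2  2  3  4  5  6
 e  3  3  3  3  4  5  6
 b  4  4  4  4  4  5  6
 b  5  5  5  5  5  5  6
 j  6  5  6  6  5  6  6
 e  7  6  6  7  6  6  7
 o  8  7  7  7  7  7  7
 m  9  8  7  8  8  8  8

6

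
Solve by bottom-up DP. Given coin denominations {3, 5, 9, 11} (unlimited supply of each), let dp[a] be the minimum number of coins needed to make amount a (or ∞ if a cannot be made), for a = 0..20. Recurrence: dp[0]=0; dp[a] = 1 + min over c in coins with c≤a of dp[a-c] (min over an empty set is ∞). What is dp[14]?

 a  0  1  2  3  4  5  6  7  8  9 10 11 12 13 14 15 16 17 18 19 20
dp  0  -  -  1  -  1  2  -  2  1  2  1  2  3  2  3  2  3  2  3  2
(- denotes ∞ / unreachable)

2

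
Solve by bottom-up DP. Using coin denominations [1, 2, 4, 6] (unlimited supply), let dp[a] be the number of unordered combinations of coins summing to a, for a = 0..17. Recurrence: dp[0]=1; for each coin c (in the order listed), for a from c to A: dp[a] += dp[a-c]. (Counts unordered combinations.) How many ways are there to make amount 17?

41

after  coin     0     1     2     3     4     5     6     7     8     9    10    11    12    13    14    15    16    17
          1     1     1     1     1     1     1     1     1     1     1     1     1     1     1     1     1     1     1
          2     1     1     2     2     3     3     4     4     5     5     6     6     7     7     8     8     9     9
          4     1     1     2     2     4     4     6     6     9     9    12    12    16    16    20    20    25    25
          6     1     1     2     2     4     4     7     7    11    11    16    16    23    23    31    31    41    41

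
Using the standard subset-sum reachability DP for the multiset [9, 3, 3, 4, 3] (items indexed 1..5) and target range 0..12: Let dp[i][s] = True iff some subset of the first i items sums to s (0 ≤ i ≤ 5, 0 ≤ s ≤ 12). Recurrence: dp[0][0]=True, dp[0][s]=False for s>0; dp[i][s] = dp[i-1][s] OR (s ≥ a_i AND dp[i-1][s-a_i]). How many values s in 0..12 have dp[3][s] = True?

5

i\s   0   1   2   3   4   5   6   7   8   9  10  11  12
  0   T   F   F   F   F   F   F   F   F   F   F   F   F
  1   T   F   F   F   F   F   F   F   F   T   F   F   F
  2   T   F   F   T   F   F   F   F   F   T   F   F   T
  3   T   F   F   T   F   F   T   F   F   T   F   F   T
  4   T   F   F   T   T   F   T   T   F   T   T   F   T
  5   T   F   F   T   T   F   T   T   F   T   T   F   T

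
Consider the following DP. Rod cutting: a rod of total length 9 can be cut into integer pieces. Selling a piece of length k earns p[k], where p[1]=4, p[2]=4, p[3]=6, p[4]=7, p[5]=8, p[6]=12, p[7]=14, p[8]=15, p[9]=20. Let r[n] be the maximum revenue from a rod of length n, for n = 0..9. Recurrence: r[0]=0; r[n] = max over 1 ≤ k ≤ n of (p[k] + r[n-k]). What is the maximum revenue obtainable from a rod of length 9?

36

   n    0    1    2    3    4    5    6    7    8    9
r[n]    0    4    8   12   16   20   24   28   32   36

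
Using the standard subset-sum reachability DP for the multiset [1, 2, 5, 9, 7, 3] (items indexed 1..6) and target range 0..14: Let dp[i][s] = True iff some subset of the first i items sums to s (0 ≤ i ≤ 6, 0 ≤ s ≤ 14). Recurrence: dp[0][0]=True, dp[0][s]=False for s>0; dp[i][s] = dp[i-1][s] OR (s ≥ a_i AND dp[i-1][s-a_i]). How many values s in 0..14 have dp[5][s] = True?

14

i\s   0   1   2   3   4   5   6   7   8   9  10  11  12  13  14
  0   T   F   F   F   F   F   F   F   F   F   F   F   F   F   F
  1   T   T   F   F   F   F   F   F   F   F   F   F   F   F   F
  2   T   T   T   T   F   F   F   F   F   F   F   F   F   F   F
  3   T   T   T   T   F   T   T   T   T   F   F   F   F   F   F
  4   T   T   T   T   F   T   T   T   T   T   T   T   T   F   T
  5   T   T   T   T   F   T   T   T   T   T   T   T   T   T   T
  6   T   T   T   T   T   T   T   T   T   T   T   T   T   T   T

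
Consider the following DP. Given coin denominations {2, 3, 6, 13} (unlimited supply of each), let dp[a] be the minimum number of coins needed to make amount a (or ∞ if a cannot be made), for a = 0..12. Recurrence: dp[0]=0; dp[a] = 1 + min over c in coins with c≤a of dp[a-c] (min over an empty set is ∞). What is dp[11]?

3

 a  0  1  2  3  4  5  6  7  8  9 10 11 12
dp  0  -  1  1  2  2  1  3  2  2  3  3  2
(- denotes ∞ / unreachable)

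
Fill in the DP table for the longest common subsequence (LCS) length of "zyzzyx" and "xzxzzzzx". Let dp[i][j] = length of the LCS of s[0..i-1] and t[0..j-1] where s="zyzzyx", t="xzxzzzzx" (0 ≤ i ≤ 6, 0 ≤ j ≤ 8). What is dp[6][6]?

3

   ''  x  z  x  z  z  z  z  x
''  0  0  0  0  0  0  0  0  0
 z  0  0  1  1  1  1  1  1  1
 y  0  0  1  1  1  1  1  1  1
 z  0  0  1  1  2  2  2  2  2
 z  0  0  1  1  2  3  3  3  3
 y  0  0  1  1  2  3  3  3  3
 x  0  1  1  2  2  3  3  3  4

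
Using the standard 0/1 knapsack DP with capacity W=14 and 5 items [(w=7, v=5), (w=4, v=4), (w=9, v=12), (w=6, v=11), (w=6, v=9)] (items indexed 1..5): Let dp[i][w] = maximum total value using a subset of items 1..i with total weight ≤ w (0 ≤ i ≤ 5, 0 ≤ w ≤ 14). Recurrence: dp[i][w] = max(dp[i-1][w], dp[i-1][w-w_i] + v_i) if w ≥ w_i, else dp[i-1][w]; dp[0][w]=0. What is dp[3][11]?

12

i\w   0   1   2   3   4   5   6   7   8   9  10  11  12  13  14
  0   0   0   0   0   0   0   0   0   0   0   0   0   0   0   0
  1   0   0   0   0   0   0   0   5   5   5   5   5   5   5   5
  2   0   0   0   0   4   4   4   5   5   5   5   9   9   9   9
  3   0   0   0   0   4   4   4   5   5  12  12  12  12  16  16
  4   0   0   0   0   4   4  11  11  11  12  15  15  15  16  16
  5   0   0   0   0   4   4  11  11  11  12  15  15  20  20  20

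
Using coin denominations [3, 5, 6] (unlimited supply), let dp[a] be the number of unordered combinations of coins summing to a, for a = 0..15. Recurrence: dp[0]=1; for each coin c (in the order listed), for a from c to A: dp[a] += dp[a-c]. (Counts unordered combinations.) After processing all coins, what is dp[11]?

after  coin     0     1     2     3     4     5     6     7     8     9    10    11    12    13    14    15
          3     1     0     0     1     0     0     1     0     0     1     0     0     1     0     0     1
          5     1     0     0     1     0     1     1     0     1     1     1     1     1     1     1     2
          6     1     0     0     1     0     1     2     0     1     2     1     2     3     1     2     4

2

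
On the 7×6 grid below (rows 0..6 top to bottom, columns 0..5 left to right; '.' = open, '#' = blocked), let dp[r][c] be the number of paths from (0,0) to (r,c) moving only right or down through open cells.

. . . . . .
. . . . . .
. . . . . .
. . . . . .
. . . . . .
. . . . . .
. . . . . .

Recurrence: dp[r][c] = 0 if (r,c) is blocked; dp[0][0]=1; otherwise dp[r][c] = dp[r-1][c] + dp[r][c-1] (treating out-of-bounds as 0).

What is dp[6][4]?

210

r\c   0   1   2   3   4   5
  0   1   1   1   1   1   1
  1   1   2   3   4   5   6
  2   1   3   6  10  15  21
  3   1   4  10  20  35  56
  4   1   5  15  35  70 126
  5   1   6  21  56 126 252
  6   1   7  28  84 210 462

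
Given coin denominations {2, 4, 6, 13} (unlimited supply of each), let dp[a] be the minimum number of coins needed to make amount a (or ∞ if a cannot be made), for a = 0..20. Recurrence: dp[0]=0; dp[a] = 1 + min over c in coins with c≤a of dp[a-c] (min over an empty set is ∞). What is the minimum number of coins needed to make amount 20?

 a  0  1  2  3  4  5  6  7  8  9 10 11 12 13 14 15 16 17 18 19 20
dp  0  -  1  -  1  -  1  -  2  -  2  -  2  1  3  2  3  2  3  2  4
(- denotes ∞ / unreachable)

4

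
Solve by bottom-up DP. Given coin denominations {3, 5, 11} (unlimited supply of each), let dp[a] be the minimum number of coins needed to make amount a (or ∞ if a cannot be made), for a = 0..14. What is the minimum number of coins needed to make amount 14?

 a  0  1  2  3  4  5  6  7  8  9 10 11 12 13 14
dp  0  -  -  1  -  1  2  -  2  3  2  1  4  3  2
(- denotes ∞ / unreachable)

2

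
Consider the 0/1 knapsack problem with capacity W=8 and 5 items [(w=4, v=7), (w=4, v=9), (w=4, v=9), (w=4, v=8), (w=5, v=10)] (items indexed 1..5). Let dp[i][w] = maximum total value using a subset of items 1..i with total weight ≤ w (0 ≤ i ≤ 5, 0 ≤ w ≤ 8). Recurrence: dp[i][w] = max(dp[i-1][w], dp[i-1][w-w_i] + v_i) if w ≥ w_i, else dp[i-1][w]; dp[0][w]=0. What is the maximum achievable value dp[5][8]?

i\w   0   1   2   3   4   5   6   7   8
  0   0   0   0   0   0   0   0   0   0
  1   0   0   0   0   7   7   7   7   7
  2   0   0   0   0   9   9   9   9  16
  3   0   0   0   0   9   9   9   9  18
  4   0   0   0   0   9   9   9   9  18
  5   0   0   0   0   9  10  10  10  18

18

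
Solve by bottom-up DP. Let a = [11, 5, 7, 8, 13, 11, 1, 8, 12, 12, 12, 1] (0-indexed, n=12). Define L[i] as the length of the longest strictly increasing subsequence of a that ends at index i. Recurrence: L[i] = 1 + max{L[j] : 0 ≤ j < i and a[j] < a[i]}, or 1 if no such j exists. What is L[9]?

5

   i    0    1    2    3    4    5    6    7    8    9   10   11
a[i]   11    5    7    8   13   11    1    8   12   12   12    1
L[i]    1    1    2    3    4    4    1    3    5    5    5    1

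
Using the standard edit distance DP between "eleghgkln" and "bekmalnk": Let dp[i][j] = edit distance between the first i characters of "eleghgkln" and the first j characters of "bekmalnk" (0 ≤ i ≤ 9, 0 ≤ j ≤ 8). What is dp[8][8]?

   ''  b  e  k  m  a  l  n  k
''  0  1  2  3  4  5  6  7  8
 e  1  1  1  2  3  4  5  6  7
 l  2  2  2  2  3  4  4  5  6
 e  3  3  2  3  3  4  5  5  6
 g  4  4  3  3  4  4  5  6  6
 h  5  5  4  4  4  5  5  6  7
 g  6  6  5  5  5  5  6  6  7
 k  7  7  6  5  6  6  6  7  6
 l  8  8  7  6  6  7  6  7  7
 n  9  9  8  7  7  7  7  6  7

7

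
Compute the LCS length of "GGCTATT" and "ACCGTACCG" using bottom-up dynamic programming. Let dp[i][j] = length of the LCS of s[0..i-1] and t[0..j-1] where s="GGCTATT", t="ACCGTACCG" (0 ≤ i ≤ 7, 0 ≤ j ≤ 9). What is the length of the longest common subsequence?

3

   ''  A  C  C  G  T  A  C  C  G
''  0  0  0  0  0  0  0  0  0  0
 G  0  0  0  0  1  1  1  1  1  1
 G  0  0  0  0  1  1  1  1  1  2
 C  0  0  1  1  1  1  1  2  2  2
 T  0  0  1  1  1  2  2  2  2  2
 A  0  1  1  1  1  2  3  3  3  3
 T  0  1  1  1  1  2  3  3  3  3
 T  0  1  1  1  1  2  3  3  3  3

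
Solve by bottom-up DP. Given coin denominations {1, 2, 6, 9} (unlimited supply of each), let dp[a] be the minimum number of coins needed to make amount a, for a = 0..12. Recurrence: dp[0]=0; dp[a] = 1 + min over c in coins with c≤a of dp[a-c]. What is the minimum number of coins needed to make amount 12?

 a  0  1  2  3  4  5  6  7  8  9 10 11 12
dp  0  1  1  2  2  3  1  2  2  1  2  2  2

2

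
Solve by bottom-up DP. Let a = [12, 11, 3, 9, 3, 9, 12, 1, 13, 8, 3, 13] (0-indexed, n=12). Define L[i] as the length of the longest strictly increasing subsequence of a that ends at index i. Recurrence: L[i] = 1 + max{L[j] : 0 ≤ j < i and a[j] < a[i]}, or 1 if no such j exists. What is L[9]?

   i    0    1    2    3    4    5    6    7    8    9   10   11
a[i]   12   11    3    9    3    9   12    1   13    8    3   13
L[i]    1    1    1    2    1    2    3    1    4    2    2    4

2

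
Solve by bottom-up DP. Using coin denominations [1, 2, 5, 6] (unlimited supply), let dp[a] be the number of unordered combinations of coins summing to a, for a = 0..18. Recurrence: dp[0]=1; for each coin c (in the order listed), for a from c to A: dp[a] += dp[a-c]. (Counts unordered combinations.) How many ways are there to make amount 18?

after  coin     0     1     2     3     4     5     6     7     8     9    10    11    12    13    14    15    16    17    18
          1     1     1     1     1     1     1     1     1     1     1     1     1     1     1     1     1     1     1     1
          2     1     1     2     2     3     3     4     4     5     5     6     6     7     7     8     8     9     9    10
          5     1     1     2     2     3     4     5     6     7     8    10    11    13    14    16    18    20    22    24
          6     1     1     2     2     3     4     6     7     9    10    13    15    19    21    25    28    33    37    43

43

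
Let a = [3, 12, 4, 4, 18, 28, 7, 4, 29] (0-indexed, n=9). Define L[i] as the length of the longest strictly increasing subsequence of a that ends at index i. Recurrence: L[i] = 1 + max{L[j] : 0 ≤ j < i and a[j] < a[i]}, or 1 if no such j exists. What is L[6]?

   i    0    1    2    3    4    5    6    7    8
a[i]    3   12    4    4   18   28    7    4   29
L[i]    1    2    2    2    3    4    3    2    5

3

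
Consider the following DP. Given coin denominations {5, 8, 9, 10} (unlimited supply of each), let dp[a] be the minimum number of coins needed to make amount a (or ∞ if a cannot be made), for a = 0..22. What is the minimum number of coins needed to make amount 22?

 a  0  1  2  3  4  5  6  7  8  9 10 11 12 13 14 15 16 17 18 19 20 21 22
dp  0  -  -  -  -  1  -  -  1  1  1  -  -  2  2  2  2  2  2  2  2  3  3
(- denotes ∞ / unreachable)

3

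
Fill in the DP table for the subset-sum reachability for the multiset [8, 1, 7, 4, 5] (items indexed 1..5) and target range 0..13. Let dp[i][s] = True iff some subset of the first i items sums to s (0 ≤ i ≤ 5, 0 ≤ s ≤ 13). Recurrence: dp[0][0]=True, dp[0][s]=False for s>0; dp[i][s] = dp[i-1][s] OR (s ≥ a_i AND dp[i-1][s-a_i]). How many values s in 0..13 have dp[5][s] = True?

12

i\s   0   1   2   3   4   5   6   7   8   9  10  11  12  13
  0   T   F   F   F   F   F   F   F   F   F   F   F   F   F
  1   T   F   F   F   F   F   F   F   T   F   F   F   F   F
  2   T   T   F   F   F   F   F   F   T   T   F   F   F   F
  3   T   T   F   F   F   F   F   T   T   T   F   F   F   F
  4   T   T   F   F   T   T   F   T   T   T   F   T   T   T
  5   T   T   F   F   T   T   T   T   T   T   T   T   T   T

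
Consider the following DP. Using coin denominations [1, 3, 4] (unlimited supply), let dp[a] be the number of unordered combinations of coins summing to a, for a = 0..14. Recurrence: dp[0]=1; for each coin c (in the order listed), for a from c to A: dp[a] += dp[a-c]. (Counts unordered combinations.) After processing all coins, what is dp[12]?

after  coin     0     1     2     3     4     5     6     7     8     9    10    11    12    13    14
          1     1     1     1     1     1     1     1     1     1     1     1     1     1     1     1
          3     1     1     1     2     2     2     3     3     3     4     4     4     5     5     5
          4     1     1     1     2     3     3     4     5     6     7     8     9    11    12    13

11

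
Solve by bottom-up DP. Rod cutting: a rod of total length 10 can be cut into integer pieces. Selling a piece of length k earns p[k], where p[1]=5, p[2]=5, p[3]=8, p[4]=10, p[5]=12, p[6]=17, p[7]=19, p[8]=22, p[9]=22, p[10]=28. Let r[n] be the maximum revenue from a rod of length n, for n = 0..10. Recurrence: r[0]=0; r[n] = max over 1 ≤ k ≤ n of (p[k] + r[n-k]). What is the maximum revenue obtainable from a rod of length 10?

   n    0    1    2    3    4    5    6    7    8    9   10
r[n]    0    5   10   15   20   25   30   35   40   45   50

50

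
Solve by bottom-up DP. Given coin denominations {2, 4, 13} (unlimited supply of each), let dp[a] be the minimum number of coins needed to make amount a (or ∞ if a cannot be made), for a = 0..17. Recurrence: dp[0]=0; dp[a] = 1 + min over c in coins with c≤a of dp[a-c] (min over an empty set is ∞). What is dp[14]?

4

 a  0  1  2  3  4  5  6  7  8  9 10 11 12 13 14 15 16 17
dp  0  -  1  -  1  -  2  -  2  -  3  -  3  1  4  2  4  2
(- denotes ∞ / unreachable)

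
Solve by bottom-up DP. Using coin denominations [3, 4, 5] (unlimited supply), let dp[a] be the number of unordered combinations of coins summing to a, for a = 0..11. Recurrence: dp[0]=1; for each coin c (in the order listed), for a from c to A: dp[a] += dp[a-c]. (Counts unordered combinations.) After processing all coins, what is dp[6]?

1

after  coin     0     1     2     3     4     5     6     7     8     9    10    11
          3     1     0     0     1     0     0     1     0     0     1     0     0
          4     1     0     0     1     1     0     1     1     1     1     1     1
          5     1     0     0     1     1     1     1     1     2     2     2     2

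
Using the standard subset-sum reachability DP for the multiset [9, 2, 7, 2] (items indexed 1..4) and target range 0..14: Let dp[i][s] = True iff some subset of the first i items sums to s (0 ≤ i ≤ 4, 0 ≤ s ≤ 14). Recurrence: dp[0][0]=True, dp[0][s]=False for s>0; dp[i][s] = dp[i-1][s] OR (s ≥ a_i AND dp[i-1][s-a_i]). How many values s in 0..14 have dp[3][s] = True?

i\s   0   1   2   3   4   5   6   7   8   9  10  11  12  13  14
  0   T   F   F   F   F   F   F   F   F   F   F   F   F   F   F
  1   T   F   F   F   F   F   F   F   F   T   F   F   F   F   F
  2   T   F   T   F   F   F   F   F   F   T   F   T   F   F   F
  3   T   F   T   F   F   F   F   T   F   T   F   T   F   F   F
  4   T   F   T   F   T   F   F   T   F   T   F   T   F   T   F

5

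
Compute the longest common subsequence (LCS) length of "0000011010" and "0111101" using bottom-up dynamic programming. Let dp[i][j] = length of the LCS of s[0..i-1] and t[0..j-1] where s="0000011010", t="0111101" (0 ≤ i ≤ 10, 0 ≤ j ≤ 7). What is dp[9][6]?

4

   ''  0  1  1  1  1  0  1
''  0  0  0  0  0  0  0  0
 0  0  1  1  1  1  1  1  1
 0  0  1  1  1  1  1  2  2
 0  0  1  1  1  1  1  2  2
 0  0  1  1  1  1  1  2  2
 0  0  1  1  1  1  1  2  2
 1  0  1  2  2  2  2  2  3
 1  0  1  2  3  3  3  3  3
 0  0  1  2  3  3  3  4  4
 1  0  1  2  3  4  4  4  5
 0  0  1  2  3  4  4  5  5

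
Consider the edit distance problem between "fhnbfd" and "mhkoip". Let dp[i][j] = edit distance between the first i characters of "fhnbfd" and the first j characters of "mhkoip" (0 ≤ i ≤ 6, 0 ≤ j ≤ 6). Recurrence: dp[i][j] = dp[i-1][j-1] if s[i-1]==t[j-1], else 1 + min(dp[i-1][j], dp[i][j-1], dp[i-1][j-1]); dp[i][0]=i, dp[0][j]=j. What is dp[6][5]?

5

   ''  m  h  k  o  i  p
''  0  1  2  3  4  5  6
 f  1  1  2  3  4  5  6
 h  2  2  1  2  3  4  5
 n  3  3  2  2  3  4  5
 b  4  4  3  3  3  4  5
 f  5  5  4  4  4  4  5
 d  6  6  5  5  5  5  5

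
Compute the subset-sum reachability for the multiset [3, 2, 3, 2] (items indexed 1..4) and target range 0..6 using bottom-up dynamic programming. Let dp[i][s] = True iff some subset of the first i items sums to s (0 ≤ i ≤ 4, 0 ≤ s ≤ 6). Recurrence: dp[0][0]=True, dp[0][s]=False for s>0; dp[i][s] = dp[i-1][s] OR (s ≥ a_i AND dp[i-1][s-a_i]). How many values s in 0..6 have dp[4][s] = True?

i\s   0   1   2   3   4   5   6
  0   T   F   F   F   F   F   F
  1   T   F   F   T   F   F   F
  2   T   F   T   T   F   T   F
  3   T   F   T   T   F   T   T
  4   T   F   T   T   T   T   T

6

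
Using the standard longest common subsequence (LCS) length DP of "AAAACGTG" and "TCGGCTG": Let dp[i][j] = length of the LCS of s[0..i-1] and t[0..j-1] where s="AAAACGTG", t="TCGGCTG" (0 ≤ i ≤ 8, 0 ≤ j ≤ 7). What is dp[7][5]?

   ''  T  C  G  G  C  T  G
''  0  0  0  0  0  0  0  0
 A  0  0  0  0  0  0  0  0
 A  0  0  0  0  0  0  0  0
 A  0  0  0  0  0  0  0  0
 A  0  0  0  0  0  0  0  0
 C  0  0  1  1  1  1  1  1
 G  0  0  1  2  2  2  2  2
 T  0  1  1  2  2  2  3  3
 G  0  1  1  2  3  3  3  4

2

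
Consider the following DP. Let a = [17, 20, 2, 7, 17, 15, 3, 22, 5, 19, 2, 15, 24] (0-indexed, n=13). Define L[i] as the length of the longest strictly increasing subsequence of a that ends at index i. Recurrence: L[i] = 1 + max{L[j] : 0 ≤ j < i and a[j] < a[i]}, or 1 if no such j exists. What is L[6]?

2

   i    0    1    2    3    4    5    6    7    8    9   10   11   12
a[i]   17   20    2    7   17   15    3   22    5   19    2   15   24
L[i]    1    2    1    2    3    3    2    4    3    4    1    4    5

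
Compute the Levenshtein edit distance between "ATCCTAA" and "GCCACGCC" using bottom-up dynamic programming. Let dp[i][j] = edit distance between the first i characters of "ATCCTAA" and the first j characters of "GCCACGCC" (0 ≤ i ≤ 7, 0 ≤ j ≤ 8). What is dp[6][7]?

   ''  G  C  C  A  C  G  C  C
''  0  1  2  3  4  5  6  7  8
 A  1  1  2  3  3  4  5  6  7
 T  2  2  2  3  4  4  5  6  7
 C  3  3  2  2  3  4  5  5  6
 C  4  4  3  2  3  3  4  5  5
 T  5  5  4  3  3  4  4  5  6
 A  6  6  5  4  3  4  5  5  6
 A  7  7  6  5  4  4  5  6  6

5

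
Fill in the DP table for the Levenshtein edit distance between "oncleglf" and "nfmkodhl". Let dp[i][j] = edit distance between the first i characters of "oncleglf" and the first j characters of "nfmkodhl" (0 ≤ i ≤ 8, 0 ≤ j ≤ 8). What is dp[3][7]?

6

   ''  n  f  m  k  o  d  h  l
''  0  1  2  3  4  5  6  7  8
 o  1  1  2  3  4  4  5  6  7
 n  2  1  2  3  4  5  5  6  7
 c  3  2  2  3  4  5  6  6  7
 l  4  3  3  3  4  5  6  7  6
 e  5  4  4  4  4  5  6  7  7
 g  6  5  5  5  5  5  6  7  8
 l  7  6  6  6  6  6  6  7  7
 f  8  7  6  7  7  7  7  7  8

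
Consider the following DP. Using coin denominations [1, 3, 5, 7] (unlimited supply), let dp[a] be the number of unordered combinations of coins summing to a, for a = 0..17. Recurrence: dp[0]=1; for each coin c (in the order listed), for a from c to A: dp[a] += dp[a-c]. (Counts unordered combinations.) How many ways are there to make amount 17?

after  coin     0     1     2     3     4     5     6     7     8     9    10    11    12    13    14    15    16    17
          1     1     1     1     1     1     1     1     1     1     1     1     1     1     1     1     1     1     1
          3     1     1     1     2     2     2     3     3     3     4     4     4     5     5     5     6     6     6
          5     1     1     1     2     2     3     4     4     5     6     7     8     9    10    11    13    14    15
          7     1     1     1     2     2     3     4     5     6     7     9    10    12    14    16    19    21    24

24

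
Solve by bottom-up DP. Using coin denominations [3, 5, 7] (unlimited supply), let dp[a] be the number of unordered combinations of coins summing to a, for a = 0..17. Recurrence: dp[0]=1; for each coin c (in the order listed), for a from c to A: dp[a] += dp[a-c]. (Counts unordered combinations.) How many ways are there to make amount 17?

after  coin     0     1     2     3     4     5     6     7     8     9    10    11    12    13    14    15    16    17
          3     1     0     0     1     0     0     1     0     0     1     0     0     1     0     0     1     0     0
          5     1     0     0     1     0     1     1     0     1     1     1     1     1     1     1     2     1     1
          7     1     0     0     1     0     1     1     1     1     1     2     1     2     2     2     3     2     3

3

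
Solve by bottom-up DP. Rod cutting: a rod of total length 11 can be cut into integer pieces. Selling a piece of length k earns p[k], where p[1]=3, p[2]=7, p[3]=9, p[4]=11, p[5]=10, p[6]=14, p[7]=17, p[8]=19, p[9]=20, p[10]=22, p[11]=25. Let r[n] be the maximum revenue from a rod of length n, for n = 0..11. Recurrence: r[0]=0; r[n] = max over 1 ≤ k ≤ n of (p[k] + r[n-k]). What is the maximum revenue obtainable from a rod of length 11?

   n    0    1    2    3    4    5    6    7    8    9   10   11
r[n]    0    3    7   10   14   17   21   24   28   31   35   38

38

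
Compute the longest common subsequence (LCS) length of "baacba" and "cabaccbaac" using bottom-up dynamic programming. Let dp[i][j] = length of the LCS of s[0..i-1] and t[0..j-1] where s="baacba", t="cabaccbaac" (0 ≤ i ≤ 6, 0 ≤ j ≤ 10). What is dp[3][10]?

3

   ''  c  a  b  a  c  c  b  a  a  c
''  0  0  0  0  0  0  0  0  0  0  0
 b  0  0  0  1  1  1  1  1  1  1  1
 a  0  0  1  1  2  2  2  2  2  2  2
 a  0  0  1  1  2  2  2  2  3  3  3
 c  0  1  1  1  2  3  3  3  3  3  4
 b  0  1  1  2  2  3  3  4  4  4  4
 a  0  1  2  2  3  3  3  4  5  5  5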